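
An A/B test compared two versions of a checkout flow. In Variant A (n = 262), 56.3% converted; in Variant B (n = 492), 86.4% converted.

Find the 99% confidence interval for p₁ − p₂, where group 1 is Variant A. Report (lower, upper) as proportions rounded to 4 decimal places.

The two standard errors are √(0.5630×0.4370/262) = 0.03064 and √(0.8640×0.1360/492) = 0.01545.
Because the samples are independent, SE_diff = √(0.03064² + 0.01545²) = 0.03431.
Using z* = 2.576 for 99%, ME = 2.576 × 0.03431 = 0.08838.
p̂₁ − p̂₂ = -0.3010; interval -0.3010 ± 0.08838 gives (-0.3894, -0.2126).

(-0.3894, -0.2126)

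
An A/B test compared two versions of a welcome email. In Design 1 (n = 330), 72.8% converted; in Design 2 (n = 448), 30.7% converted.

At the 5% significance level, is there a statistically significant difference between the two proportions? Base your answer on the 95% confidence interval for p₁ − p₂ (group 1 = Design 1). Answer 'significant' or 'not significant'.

significant

The two standard errors are √(0.7280×0.2720/330) = 0.02450 and √(0.3070×0.6930/448) = 0.02179.
Because the samples are independent, SE_diff = √(0.02450² + 0.02179²) = 0.03279.
Using z* = 1.960 for 95%, ME = 1.960 × 0.03279 = 0.06427.
p̂₁ − p̂₂ = 0.4210; interval 0.4210 ± 0.06427 gives (0.35673, 0.48527).
The interval (0.35673, 0.48527) does not contain 0, so the difference is significant.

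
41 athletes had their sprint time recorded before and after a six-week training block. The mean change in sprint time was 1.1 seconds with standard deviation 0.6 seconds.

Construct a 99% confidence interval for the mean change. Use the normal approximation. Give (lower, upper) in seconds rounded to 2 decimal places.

(0.86, 1.34)

This is a matched-pairs design, so SE = s_d/√n = 0.6/√41 = 0.0937.
Margin = 2.576 × 0.0937 = 0.2414; the interval is 1.1 ± 0.2414 = (0.86, 1.34).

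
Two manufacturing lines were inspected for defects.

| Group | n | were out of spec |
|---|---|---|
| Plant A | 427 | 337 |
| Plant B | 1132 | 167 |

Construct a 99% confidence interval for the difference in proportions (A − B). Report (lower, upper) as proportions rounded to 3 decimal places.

First, p̂₁ = 337/427 = 0.7892; p̂₂ = 167/1132 = 0.1475.
The two standard errors are √(0.7892×0.2108/427) = 0.01974 and √(0.1475×0.8525/1132) = 0.01054.
Because the samples are independent, SE_diff = √(0.01974² + 0.01054²) = 0.02238.
Using z* = 2.576 for 99%, ME = 2.576 × 0.02238 = 0.05765.
p̂₁ − p̂₂ = 0.6417; interval 0.6417 ± 0.05765 gives (0.584, 0.699).

(0.584, 0.699)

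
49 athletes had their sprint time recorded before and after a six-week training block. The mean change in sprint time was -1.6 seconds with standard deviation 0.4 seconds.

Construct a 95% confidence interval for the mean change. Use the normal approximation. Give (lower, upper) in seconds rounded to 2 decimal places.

(-1.71, -1.49)

Paired design: SE = s_d/√n = 0.4/√49 = 0.0571.
z* = 1.960; margin of error = 1.960 × 0.0571 = 0.1119.
-1.6 ± 0.1119 → (-1.71, -1.49).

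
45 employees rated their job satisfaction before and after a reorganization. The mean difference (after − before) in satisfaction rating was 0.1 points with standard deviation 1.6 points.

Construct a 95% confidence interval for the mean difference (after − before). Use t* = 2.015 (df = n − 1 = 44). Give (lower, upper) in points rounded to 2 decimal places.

This is a matched-pairs design, so SE = s_d/√n = 1.6/√45 = 0.2385.
Margin = 2.015 × 0.2385 = 0.4806; the interval is 0.1 ± 0.4806 = (-0.38, 0.58).

(-0.38, 0.58)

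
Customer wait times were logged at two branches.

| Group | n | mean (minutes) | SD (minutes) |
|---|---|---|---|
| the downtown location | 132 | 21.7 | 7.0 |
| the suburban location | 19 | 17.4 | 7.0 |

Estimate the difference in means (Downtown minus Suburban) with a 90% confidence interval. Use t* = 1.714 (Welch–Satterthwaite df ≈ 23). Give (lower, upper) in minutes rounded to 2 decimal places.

Per-group SEs: s₁/√n₁ = 7.0/√132 = 0.6093, s₂/√n₂ = 7.0/√19 = 1.6059.
Unpooled SE of the difference: √(0.37124649 + 2.57891481) = 1.7176.
Margin of error = t* · SE = 1.714 × 1.7176 = 2.9440.
x̄₁ − x̄₂ = 21.7 − 17.4 = 4.3000.
CI: 4.3000 ± 2.9440 = (1.36, 7.24).

(1.36, 7.24)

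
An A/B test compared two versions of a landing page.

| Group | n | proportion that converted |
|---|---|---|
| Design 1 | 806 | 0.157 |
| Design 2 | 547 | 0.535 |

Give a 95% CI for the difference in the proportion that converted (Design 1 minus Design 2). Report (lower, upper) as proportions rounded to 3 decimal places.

SE₁ = √(p̂₁(1−p̂₁)/n₁) = √(0.1570·0.8430/806) = 0.01281; SE₂ = √(0.5350·0.4650/547) = 0.02133.
Independent samples: SE of the difference = √(SE₁² + SE₂²) = √(0.0001640961 + 0.0004549689) = 0.02488.
z* for 95% confidence is 1.960, so the margin of error is 1.960 × 0.02488 = 0.04876.
Point estimate p̂₁ − p̂₂ = 0.1570 − 0.5350 = -0.3780.
-0.3780 ± 0.04876 → (-0.427, -0.329).

(-0.427, -0.329)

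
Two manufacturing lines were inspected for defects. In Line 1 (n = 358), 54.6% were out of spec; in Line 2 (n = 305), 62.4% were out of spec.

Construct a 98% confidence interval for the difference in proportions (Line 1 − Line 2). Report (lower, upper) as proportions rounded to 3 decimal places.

Each SE is √(p̂(1−p̂)/n): √(0.5460·0.4540/358) = 0.02631 and √(0.6240·0.3760/305) = 0.02774.
SE(p̂₁ − p̂₂) = √(SE₁² + SE₂²) = √(0.0006922161 + 0.0007695076) = 0.03823, since the two samples are independent.
At 98% confidence z* = 2.326; margin = 2.326 × 0.03823 = 0.08892.
The difference is 0.5460 − 0.6240 = -0.0780, so the interval is -0.0780 ± 0.08892 = (-0.167, 0.011).

(-0.167, 0.011)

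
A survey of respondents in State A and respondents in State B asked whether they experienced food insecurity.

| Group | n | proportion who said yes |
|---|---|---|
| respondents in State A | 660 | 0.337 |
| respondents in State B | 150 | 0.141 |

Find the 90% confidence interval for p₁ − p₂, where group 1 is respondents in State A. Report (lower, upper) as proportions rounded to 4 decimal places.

The two standard errors are √(0.3370×0.6630/660) = 0.01840 and √(0.1410×0.8590/150) = 0.02842.
Because the samples are independent, SE_diff = √(0.01840² + 0.02842²) = 0.03386.
Using z* = 1.645 for 90%, ME = 1.645 × 0.03386 = 0.05570.
p̂₁ − p̂₂ = 0.1960; interval 0.1960 ± 0.05570 gives (0.1403, 0.2517).

(0.1403, 0.2517)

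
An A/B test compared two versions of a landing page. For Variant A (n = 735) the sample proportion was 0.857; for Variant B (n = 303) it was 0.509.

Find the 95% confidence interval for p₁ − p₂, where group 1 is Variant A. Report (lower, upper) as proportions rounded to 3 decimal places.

SE₁ = √(p̂₁(1−p̂₁)/n₁) = √(0.8570·0.1430/735) = 0.01291; SE₂ = √(0.5090·0.4910/303) = 0.02872.
Independent samples: SE of the difference = √(SE₁² + SE₂²) = √(0.0001666681 + 0.0008248384) = 0.03149.
z* for 95% confidence is 1.960, so the margin of error is 1.960 × 0.03149 = 0.06172.
Point estimate p̂₁ − p̂₂ = 0.8570 − 0.5090 = 0.3480.
0.3480 ± 0.06172 → (0.286, 0.410).

(0.286, 0.410)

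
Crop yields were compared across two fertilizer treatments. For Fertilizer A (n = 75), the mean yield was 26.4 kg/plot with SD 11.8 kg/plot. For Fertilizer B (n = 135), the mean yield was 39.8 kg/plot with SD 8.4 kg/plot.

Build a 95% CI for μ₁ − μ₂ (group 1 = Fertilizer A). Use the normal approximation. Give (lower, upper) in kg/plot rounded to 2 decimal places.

Per-group SEs: s₁/√n₁ = 11.8/√75 = 1.3625, s₂/√n₂ = 8.4/√135 = 0.7230.
Unpooled SE of the difference: √(1.85640625 + 0.522729) = 1.5424.
Margin of error = z* · SE = 1.960 × 1.5424 = 3.0231.
x̄₁ − x̄₂ = 26.4 − 39.8 = -13.4000.
CI: -13.4000 ± 3.0231 = (-16.42, -10.38).

(-16.42, -10.38)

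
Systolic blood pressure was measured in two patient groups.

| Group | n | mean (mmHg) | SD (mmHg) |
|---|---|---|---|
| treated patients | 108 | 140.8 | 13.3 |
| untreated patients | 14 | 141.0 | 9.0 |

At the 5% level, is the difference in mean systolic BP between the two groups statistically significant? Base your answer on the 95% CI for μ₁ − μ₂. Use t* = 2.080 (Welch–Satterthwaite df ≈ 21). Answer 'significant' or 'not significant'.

not significant

Per-group SEs: s₁/√n₁ = 13.3/√108 = 1.2798, s₂/√n₂ = 9.0/√14 = 2.4054.
Unpooled SE of the difference: √(1.63788804 + 5.78594916) = 2.7247.
Margin of error = t* · SE = 2.080 × 2.7247 = 5.6674.
x̄₁ − x̄₂ = 140.8 − 141.0 = -0.2000.
CI: -0.2000 ± 5.6674 = (-5.8674, 5.4674).
The interval (-5.8674, 5.4674) contains 0, so the difference is not significant.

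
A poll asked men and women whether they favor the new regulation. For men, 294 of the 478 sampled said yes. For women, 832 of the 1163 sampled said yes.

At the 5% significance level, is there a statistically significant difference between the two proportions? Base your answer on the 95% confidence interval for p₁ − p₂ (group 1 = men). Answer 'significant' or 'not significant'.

significant

Sample proportions: 294/478 = 0.6151, 832/1163 = 0.7154.
Each SE is √(p̂(1−p̂)/n): √(0.6151·0.3849/478) = 0.02226 and √(0.7154·0.2846/1163) = 0.01323.
SE(p̂₁ − p̂₂) = √(SE₁² + SE₂²) = √(0.0004955076 + 0.0001750329) = 0.02589, since the two samples are independent.
At 95% confidence z* = 1.960; margin = 1.960 × 0.02589 = 0.05074.
The difference is 0.6151 − 0.7154 = -0.1003, so the interval is -0.1003 ± 0.05074 = (-0.15104, -0.04956).
The interval (-0.15104, -0.04956) does not contain 0, so the difference is significant.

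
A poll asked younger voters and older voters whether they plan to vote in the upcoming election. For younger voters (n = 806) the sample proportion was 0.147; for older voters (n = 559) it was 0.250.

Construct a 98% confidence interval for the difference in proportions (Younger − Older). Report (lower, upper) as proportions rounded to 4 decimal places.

The two standard errors are √(0.1470×0.8530/806) = 0.01247 and √(0.2500×0.7500/559) = 0.01831.
Because the samples are independent, SE_diff = √(0.01247² + 0.01831²) = 0.02215.
Using z* = 2.326 for 98%, ME = 2.326 × 0.02215 = 0.05152.
p̂₁ − p̂₂ = -0.1030; interval -0.1030 ± 0.05152 gives (-0.1545, -0.0515).

(-0.1545, -0.0515)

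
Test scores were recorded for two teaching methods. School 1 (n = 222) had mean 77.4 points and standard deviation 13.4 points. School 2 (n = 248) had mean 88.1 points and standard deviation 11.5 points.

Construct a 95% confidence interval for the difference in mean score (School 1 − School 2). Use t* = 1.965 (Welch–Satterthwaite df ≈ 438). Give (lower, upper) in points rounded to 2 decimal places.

(-12.98, -8.42)

SE₁ = s₁/√n₁ = 13.4/√222 = 0.8993; SE₂ = 11.5/√248 = 0.7303.
Independent samples, unequal variances: SE_diff = √(SE₁² + SE₂²) = √(0.80874049 + 0.53333809) = 1.1585.
t* = 1.965, so margin of error = 1.965 × 1.1585 = 2.2765.
Difference in means = 77.4 − 88.1 = -10.7000.
-10.7000 ± 2.2765 → (-12.98, -8.42).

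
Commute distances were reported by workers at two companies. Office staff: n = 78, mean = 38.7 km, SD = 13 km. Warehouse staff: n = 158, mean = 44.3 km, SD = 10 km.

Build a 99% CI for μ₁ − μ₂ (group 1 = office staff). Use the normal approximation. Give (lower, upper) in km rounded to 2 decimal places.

(-9.91, -1.29)

SE₁ = s₁/√n₁ = 13/√78 = 1.4720; SE₂ = 10/√158 = 0.7956.
Independent samples, unequal variances: SE_diff = √(SE₁² + SE₂²) = √(2.166784 + 0.63297936) = 1.6732.
z* = 2.576, so margin of error = 2.576 × 1.6732 = 4.3102.
Difference in means = 38.7 − 44.3 = -5.6000.
-5.6000 ± 4.3102 → (-9.91, -1.29).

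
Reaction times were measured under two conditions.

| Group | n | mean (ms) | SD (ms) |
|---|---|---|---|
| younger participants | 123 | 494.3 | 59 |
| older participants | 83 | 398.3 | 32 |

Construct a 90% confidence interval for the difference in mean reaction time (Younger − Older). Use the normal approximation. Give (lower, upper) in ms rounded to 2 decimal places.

Per-group SEs: s₁/√n₁ = 59/√123 = 5.3199, s₂/√n₂ = 32/√83 = 3.5125.
Unpooled SE of the difference: √(28.30133601 + 12.33765625) = 6.3749.
Margin of error = z* · SE = 1.645 × 6.3749 = 10.4867.
x̄₁ − x̄₂ = 494.3 − 398.3 = 96.0000.
CI: 96.0000 ± 10.4867 = (85.51, 106.49).

(85.51, 106.49)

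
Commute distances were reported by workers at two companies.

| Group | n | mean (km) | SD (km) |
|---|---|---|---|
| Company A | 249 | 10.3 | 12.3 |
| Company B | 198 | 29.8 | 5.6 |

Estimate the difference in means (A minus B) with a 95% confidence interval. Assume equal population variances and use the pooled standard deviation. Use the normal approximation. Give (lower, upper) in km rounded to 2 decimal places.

Pooled variance s_p² = [248·12.3² + 197·5.6²] / (249+198−2) = 98.1974, so s_p = 9.9095.
SE_diff = s_p·√(1/n₁ + 1/n₂) = 9.9095·√(1/249 + 1/198) = 0.9436.
z* = 1.960; margin = 1.960 × 0.9436 = 1.8495.
Difference = 10.3 − 29.8 = -19.5000.
-19.5000 ± 1.8495 → (-21.35, -17.65).

(-21.35, -17.65)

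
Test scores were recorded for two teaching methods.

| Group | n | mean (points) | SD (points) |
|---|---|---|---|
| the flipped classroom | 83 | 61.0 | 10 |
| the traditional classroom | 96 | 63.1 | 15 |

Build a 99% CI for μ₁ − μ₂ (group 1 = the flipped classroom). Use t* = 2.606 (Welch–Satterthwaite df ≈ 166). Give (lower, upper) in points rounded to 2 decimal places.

(-7.01, 2.81)

Per-group SEs: s₁/√n₁ = 10/√83 = 1.0976, s₂/√n₂ = 15/√96 = 1.5309.
Unpooled SE of the difference: √(1.20472576 + 2.34365481) = 1.8837.
Margin of error = t* · SE = 2.606 × 1.8837 = 4.9089.
x̄₁ − x̄₂ = 61.0 − 63.1 = -2.1000.
CI: -2.1000 ± 4.9089 = (-7.01, 2.81).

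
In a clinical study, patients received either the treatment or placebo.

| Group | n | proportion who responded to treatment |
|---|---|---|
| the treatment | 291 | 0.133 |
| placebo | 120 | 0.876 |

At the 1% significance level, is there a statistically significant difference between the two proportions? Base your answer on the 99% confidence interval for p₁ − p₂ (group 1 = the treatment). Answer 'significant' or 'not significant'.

significant

Each SE is √(p̂(1−p̂)/n): √(0.1330·0.8670/291) = 0.01991 and √(0.8760·0.1240/120) = 0.03009.
SE(p̂₁ − p̂₂) = √(SE₁² + SE₂²) = √(0.0003964081 + 0.0009054081) = 0.03608, since the two samples are independent.
At 99% confidence z* = 2.576; margin = 2.576 × 0.03608 = 0.09294.
The difference is 0.1330 − 0.8760 = -0.7430, so the interval is -0.7430 ± 0.09294 = (-0.83594, -0.65006).
The interval (-0.83594, -0.65006) does not contain 0, so the difference is significant.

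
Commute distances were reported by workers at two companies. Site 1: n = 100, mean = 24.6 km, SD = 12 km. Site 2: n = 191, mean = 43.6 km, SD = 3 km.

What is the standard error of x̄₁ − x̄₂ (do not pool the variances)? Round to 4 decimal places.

1.2195

Per-group SEs: s₁/√n₁ = 12/√100 = 1.2000, s₂/√n₂ = 3/√191 = 0.2171.
Unpooled SE of the difference: √(1.44 + 0.04713241) = 1.2195.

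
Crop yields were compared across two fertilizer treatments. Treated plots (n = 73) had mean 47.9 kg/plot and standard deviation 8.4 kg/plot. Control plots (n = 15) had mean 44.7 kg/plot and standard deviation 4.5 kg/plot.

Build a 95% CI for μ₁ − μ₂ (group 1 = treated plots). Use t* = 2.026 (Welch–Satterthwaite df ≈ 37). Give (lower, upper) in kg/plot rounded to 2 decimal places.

Per-group SEs: s₁/√n₁ = 8.4/√73 = 0.9831, s₂/√n₂ = 4.5/√15 = 1.1619.
Unpooled SE of the difference: √(0.96648561 + 1.35001161) = 1.5220.
Margin of error = t* · SE = 2.026 × 1.5220 = 3.0836.
x̄₁ − x̄₂ = 47.9 − 44.7 = 3.2000.
CI: 3.2000 ± 3.0836 = (0.12, 6.28).

(0.12, 6.28)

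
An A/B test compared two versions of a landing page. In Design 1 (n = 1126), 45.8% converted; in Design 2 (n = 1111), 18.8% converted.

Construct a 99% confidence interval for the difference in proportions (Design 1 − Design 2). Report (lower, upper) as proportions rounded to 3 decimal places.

(0.221, 0.319)

Each SE is √(p̂(1−p̂)/n): √(0.4580·0.5420/1126) = 0.01485 and √(0.1880·0.8120/1111) = 0.01172.
SE(p̂₁ − p̂₂) = √(SE₁² + SE₂²) = √(0.0002205225 + 0.0001373584) = 0.01892, since the two samples are independent.
At 99% confidence z* = 2.576; margin = 2.576 × 0.01892 = 0.04874.
The difference is 0.4580 − 0.1880 = 0.2700, so the interval is 0.2700 ± 0.04874 = (0.221, 0.319).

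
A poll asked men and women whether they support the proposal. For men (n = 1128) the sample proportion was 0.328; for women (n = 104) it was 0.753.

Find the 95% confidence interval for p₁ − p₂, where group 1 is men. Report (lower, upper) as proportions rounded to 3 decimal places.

SE₁ = √(p̂₁(1−p̂₁)/n₁) = √(0.3280·0.6720/1128) = 0.01398; SE₂ = √(0.7530·0.2470/104) = 0.04229.
Independent samples: SE of the difference = √(SE₁² + SE₂²) = √(0.0001954404 + 0.0017884441) = 0.04454.
z* for 95% confidence is 1.960, so the margin of error is 1.960 × 0.04454 = 0.08730.
Point estimate p̂₁ − p̂₂ = 0.3280 − 0.7530 = -0.4250.
-0.4250 ± 0.08730 → (-0.512, -0.338).

(-0.512, -0.338)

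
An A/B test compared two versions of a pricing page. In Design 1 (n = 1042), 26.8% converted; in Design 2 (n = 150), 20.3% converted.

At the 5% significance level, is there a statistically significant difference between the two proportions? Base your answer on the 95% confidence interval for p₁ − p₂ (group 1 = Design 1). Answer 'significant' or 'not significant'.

not significant

Each SE is √(p̂(1−p̂)/n): √(0.2680·0.7320/1042) = 0.01372 and √(0.2030·0.7970/150) = 0.03284.
SE(p̂₁ − p̂₂) = √(SE₁² + SE₂²) = √(0.0001882384 + 0.0010784656) = 0.03559, since the two samples are independent.
At 95% confidence z* = 1.960; margin = 1.960 × 0.03559 = 0.06976.
The difference is 0.2680 − 0.2030 = 0.0650, so the interval is 0.0650 ± 0.06976 = (-0.00476, 0.13476).
The interval (-0.00476, 0.13476) contains 0, so the difference is not significant.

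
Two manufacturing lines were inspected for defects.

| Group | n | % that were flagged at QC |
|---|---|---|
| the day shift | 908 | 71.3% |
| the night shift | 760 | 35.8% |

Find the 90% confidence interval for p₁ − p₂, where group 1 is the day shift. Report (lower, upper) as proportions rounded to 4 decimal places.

(0.3172, 0.3928)

SE₁ = √(p̂₁(1−p̂₁)/n₁) = √(0.7130·0.2870/908) = 0.01501; SE₂ = √(0.3580·0.6420/760) = 0.01739.
Independent samples: SE of the difference = √(SE₁² + SE₂²) = √(0.0002253001 + 0.0003024121) = 0.02297.
z* for 90% confidence is 1.645, so the margin of error is 1.645 × 0.02297 = 0.03779.
Point estimate p̂₁ − p̂₂ = 0.7130 − 0.3580 = 0.3550.
0.3550 ± 0.03779 → (0.3172, 0.3928).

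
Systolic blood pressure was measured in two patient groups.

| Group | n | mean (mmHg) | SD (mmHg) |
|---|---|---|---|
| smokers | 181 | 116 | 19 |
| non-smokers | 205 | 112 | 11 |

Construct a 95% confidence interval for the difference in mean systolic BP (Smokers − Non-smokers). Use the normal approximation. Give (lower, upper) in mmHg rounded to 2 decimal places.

Standard errors of each mean: 19/√181 = 1.4123 and 11/√205 = 0.7683.
SE(x̄₁ − x̄₂) = √(1.4123² + 0.7683²) = 1.6078 for independent samples with unequal variances.
With z* = 1.960, the margin is 1.960 × 1.6078 = 3.1513.
x̄₁ − x̄₂ = 116 − 112 = 4.0000; the interval is 4.0000 ± 3.1513 = (0.85, 7.15).

(0.85, 7.15)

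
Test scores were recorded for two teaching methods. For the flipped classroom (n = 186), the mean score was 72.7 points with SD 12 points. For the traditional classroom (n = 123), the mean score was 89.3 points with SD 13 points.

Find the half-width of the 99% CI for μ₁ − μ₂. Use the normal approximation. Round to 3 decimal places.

SE₁ = s₁/√n₁ = 12/√186 = 0.8799; SE₂ = 13/√123 = 1.1722.
Independent samples, unequal variances: SE_diff = √(SE₁² + SE₂²) = √(0.77422401 + 1.37405284) = 1.4657.
z* = 2.576, so margin of error = 2.576 × 1.4657 = 3.7756.

3.776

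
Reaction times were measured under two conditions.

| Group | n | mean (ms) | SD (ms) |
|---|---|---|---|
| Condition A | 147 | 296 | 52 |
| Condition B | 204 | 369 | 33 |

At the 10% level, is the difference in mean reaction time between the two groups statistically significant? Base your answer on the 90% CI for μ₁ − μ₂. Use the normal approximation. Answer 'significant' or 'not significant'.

SE₁ = s₁/√n₁ = 52/√147 = 4.2889; SE₂ = 33/√204 = 2.3105.
Independent samples, unequal variances: SE_diff = √(SE₁² + SE₂²) = √(18.39466321 + 5.33841025) = 4.8717.
z* = 1.645, so margin of error = 1.645 × 4.8717 = 8.0139.
Difference in means = 296 − 369 = -73.0000.
-73.0000 ± 8.0139 → (-81.0139, -64.9861).
The interval (-81.0139, -64.9861) does not contain 0, so the difference is significant.

significant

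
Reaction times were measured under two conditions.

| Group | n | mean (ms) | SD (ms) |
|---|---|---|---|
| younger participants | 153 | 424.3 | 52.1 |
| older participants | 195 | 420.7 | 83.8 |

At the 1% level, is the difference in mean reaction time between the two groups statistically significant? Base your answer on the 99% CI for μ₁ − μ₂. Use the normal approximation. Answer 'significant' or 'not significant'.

SE₁ = s₁/√n₁ = 52.1/√153 = 4.2120; SE₂ = 83.8/√195 = 6.0010.
Independent samples, unequal variances: SE_diff = √(SE₁² + SE₂²) = √(17.740944 + 36.012001) = 7.3316.
z* = 2.576, so margin of error = 2.576 × 7.3316 = 18.8862.
Difference in means = 424.3 − 420.7 = 3.6000.
3.6000 ± 18.8862 → (-15.2862, 22.4862).
The interval (-15.2862, 22.4862) contains 0, so the difference is not significant.

not significant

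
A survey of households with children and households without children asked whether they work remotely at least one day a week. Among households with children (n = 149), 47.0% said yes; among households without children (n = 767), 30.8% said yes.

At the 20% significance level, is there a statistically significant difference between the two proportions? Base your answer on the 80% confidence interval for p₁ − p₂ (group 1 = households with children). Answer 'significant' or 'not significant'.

SE₁ = √(p̂₁(1−p̂₁)/n₁) = √(0.4700·0.5300/149) = 0.04089; SE₂ = √(0.3080·0.6920/767) = 0.01667.
Independent samples: SE of the difference = √(SE₁² + SE₂²) = √(0.0016719921 + 0.0002778889) = 0.04416.
z* for 80% confidence is 1.282, so the margin of error is 1.282 × 0.04416 = 0.05661.
Point estimate p̂₁ − p̂₂ = 0.4700 − 0.3080 = 0.1620.
0.1620 ± 0.05661 → (0.10539, 0.21861).
The interval (0.10539, 0.21861) does not contain 0, so the difference is significant.

significant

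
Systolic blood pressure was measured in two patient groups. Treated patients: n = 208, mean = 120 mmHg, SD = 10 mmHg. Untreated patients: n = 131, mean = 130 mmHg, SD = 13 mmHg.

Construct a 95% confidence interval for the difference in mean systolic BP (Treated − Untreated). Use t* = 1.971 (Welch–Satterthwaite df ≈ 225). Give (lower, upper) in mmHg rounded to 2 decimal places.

(-12.62, -7.38)

SE₁ = s₁/√n₁ = 10/√208 = 0.6934; SE₂ = 13/√131 = 1.1358.
Independent samples, unequal variances: SE_diff = √(SE₁² + SE₂²) = √(0.48080356 + 1.29004164) = 1.3307.
t* = 1.971, so margin of error = 1.971 × 1.3307 = 2.6228.
Difference in means = 120 − 130 = -10.0000.
-10.0000 ± 2.6228 → (-12.62, -7.38).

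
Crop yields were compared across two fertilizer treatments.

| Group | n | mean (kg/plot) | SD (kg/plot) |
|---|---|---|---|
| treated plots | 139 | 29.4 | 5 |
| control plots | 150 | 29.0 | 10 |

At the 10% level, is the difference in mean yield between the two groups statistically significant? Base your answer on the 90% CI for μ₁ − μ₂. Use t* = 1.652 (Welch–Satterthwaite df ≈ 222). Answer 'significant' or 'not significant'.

Per-group SEs: s₁/√n₁ = 5/√139 = 0.4241, s₂/√n₂ = 10/√150 = 0.8165.
Unpooled SE of the difference: √(0.17986081 + 0.66667225) = 0.9201.
Margin of error = t* · SE = 1.652 × 0.9201 = 1.5200.
x̄₁ − x̄₂ = 29.4 − 29.0 = 0.4000.
CI: 0.4000 ± 1.5200 = (-1.1200, 1.9200).
The interval (-1.1200, 1.9200) contains 0, so the difference is not significant.

not significant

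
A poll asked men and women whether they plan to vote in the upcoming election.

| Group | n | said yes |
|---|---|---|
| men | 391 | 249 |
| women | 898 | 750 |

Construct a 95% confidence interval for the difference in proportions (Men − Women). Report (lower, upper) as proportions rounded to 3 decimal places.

(-0.252, -0.145)

First, p̂₁ = 249/391 = 0.6368; p̂₂ = 750/898 = 0.8352.
The two standard errors are √(0.6368×0.3632/391) = 0.02432 and √(0.8352×0.1648/898) = 0.01238.
Because the samples are independent, SE_diff = √(0.02432² + 0.01238²) = 0.02729.
Using z* = 1.960 for 95%, ME = 1.960 × 0.02729 = 0.05349.
p̂₁ − p̂₂ = -0.1984; interval -0.1984 ± 0.05349 gives (-0.252, -0.145).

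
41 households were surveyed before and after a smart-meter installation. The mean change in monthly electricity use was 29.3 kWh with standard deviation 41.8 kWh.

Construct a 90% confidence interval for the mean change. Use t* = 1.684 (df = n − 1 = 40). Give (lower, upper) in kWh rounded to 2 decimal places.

This is a matched-pairs design, so SE = s_d/√n = 41.8/√41 = 6.5281.
Margin = 1.684 × 6.5281 = 10.9933; the interval is 29.3 ± 10.9933 = (18.31, 40.29).

(18.31, 40.29)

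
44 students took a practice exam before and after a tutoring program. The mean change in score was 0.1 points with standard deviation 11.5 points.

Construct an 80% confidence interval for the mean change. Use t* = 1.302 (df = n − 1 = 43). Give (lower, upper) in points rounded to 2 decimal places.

(-2.16, 2.36)

Paired design: SE = s_d/√n = 11.5/√44 = 1.7337.
t* = 1.302; margin of error = 1.302 × 1.7337 = 2.2573.
0.1 ± 2.2573 → (-2.16, 2.36).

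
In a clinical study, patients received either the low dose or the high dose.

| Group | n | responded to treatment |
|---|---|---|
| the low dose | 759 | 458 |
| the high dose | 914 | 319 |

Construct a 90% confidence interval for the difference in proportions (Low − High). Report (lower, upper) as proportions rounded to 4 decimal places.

(0.2153, 0.2935)

p̂₁ = 458/759 = 0.6034 and p̂₂ = 319/914 = 0.3490.
SE₁ = √(p̂₁(1−p̂₁)/n₁) = √(0.6034·0.3966/759) = 0.01776; SE₂ = √(0.3490·0.6510/914) = 0.01577.
Independent samples: SE of the difference = √(SE₁² + SE₂²) = √(0.0003154176 + 0.0002486929) = 0.02375.
z* for 90% confidence is 1.645, so the margin of error is 1.645 × 0.02375 = 0.03907.
Point estimate p̂₁ − p̂₂ = 0.6034 − 0.3490 = 0.2544.
0.2544 ± 0.03907 → (0.2153, 0.2935).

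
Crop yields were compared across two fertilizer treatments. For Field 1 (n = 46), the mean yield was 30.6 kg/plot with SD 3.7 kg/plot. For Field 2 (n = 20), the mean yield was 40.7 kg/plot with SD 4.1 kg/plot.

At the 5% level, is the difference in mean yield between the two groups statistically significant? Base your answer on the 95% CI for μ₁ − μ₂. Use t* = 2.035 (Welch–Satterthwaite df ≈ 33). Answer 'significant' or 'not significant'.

SE₁ = s₁/√n₁ = 3.7/√46 = 0.5455; SE₂ = 4.1/√20 = 0.9168.
Independent samples, unequal variances: SE_diff = √(SE₁² + SE₂²) = √(0.29757025 + 0.84052224) = 1.0668.
t* = 2.035, so margin of error = 2.035 × 1.0668 = 2.1709.
Difference in means = 30.6 − 40.7 = -10.1000.
-10.1000 ± 2.1709 → (-12.2709, -7.9291).
The interval (-12.2709, -7.9291) does not contain 0, so the difference is significant.

significant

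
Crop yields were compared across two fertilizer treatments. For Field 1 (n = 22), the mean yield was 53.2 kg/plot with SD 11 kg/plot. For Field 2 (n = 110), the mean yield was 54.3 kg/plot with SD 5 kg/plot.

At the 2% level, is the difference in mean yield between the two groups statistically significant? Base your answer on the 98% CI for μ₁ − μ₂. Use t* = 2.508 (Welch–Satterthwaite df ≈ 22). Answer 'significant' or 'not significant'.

not significant

Standard errors of each mean: 11/√22 = 2.3452 and 5/√110 = 0.4767.
SE(x̄₁ − x̄₂) = √(2.3452² + 0.4767²) = 2.3932 for independent samples with unequal variances.
With t* = 2.508, the margin is 2.508 × 2.3932 = 6.0021.
x̄₁ − x̄₂ = 53.2 − 54.3 = -1.1000; the interval is -1.1000 ± 6.0021 = (-7.1021, 4.9021).
The interval (-7.1021, 4.9021) contains 0, so the difference is not significant.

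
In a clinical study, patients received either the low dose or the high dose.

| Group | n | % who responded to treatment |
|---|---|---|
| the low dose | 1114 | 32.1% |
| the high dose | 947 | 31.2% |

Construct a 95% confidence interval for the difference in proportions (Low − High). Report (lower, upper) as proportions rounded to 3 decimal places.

(-0.031, 0.049)

SE₁ = √(p̂₁(1−p̂₁)/n₁) = √(0.3210·0.6790/1114) = 0.01399; SE₂ = √(0.3120·0.6880/947) = 0.01506.
Independent samples: SE of the difference = √(SE₁² + SE₂²) = √(0.0001957201 + 0.0002268036) = 0.02056.
z* for 95% confidence is 1.960, so the margin of error is 1.960 × 0.02056 = 0.04030.
Point estimate p̂₁ − p̂₂ = 0.3210 − 0.3120 = 0.0090.
0.0090 ± 0.04030 → (-0.031, 0.049).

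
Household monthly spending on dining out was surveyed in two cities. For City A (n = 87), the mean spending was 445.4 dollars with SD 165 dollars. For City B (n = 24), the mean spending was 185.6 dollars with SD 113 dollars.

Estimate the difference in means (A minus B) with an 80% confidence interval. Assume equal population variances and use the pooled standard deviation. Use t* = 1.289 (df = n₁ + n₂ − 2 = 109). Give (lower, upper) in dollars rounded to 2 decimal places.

s_p = √[((n₁−1)s₁² + (n₂−1)s₂²)/(n₁+n₂−2)] = √[(86·165² + 23·113²)/109] = 155.4820.
SE = 155.4820·√(1/87 + 1/24) = 35.8489.
With t* = 1.289, margin = 1.289 × 35.8489 = 46.2092.
x̄₁ − x̄₂ = 445.4 − 185.6 = 259.8000; interval 259.8000 ± 46.2092 = (213.59, 306.01).

(213.59, 306.01)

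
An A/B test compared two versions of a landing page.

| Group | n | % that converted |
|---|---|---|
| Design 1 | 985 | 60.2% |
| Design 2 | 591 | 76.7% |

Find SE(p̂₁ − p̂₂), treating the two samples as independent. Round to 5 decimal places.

Each SE is √(p̂(1−p̂)/n): √(0.6020·0.3980/985) = 0.01560 and √(0.7670·0.2330/591) = 0.01739.
SE(p̂₁ − p̂₂) = √(SE₁² + SE₂²) = √(0.00024336 + 0.0003024121) = 0.02336, since the two samples are independent.

0.02336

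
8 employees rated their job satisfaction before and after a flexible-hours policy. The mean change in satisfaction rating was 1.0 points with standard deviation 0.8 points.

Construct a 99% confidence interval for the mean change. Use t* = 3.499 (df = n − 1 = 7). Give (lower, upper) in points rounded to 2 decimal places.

Paired design: SE = s_d/√n = 0.8/√8 = 0.2828.
t* = 3.499; margin of error = 3.499 × 0.2828 = 0.9895.
1.0 ± 0.9895 → (0.01, 1.99).

(0.01, 1.99)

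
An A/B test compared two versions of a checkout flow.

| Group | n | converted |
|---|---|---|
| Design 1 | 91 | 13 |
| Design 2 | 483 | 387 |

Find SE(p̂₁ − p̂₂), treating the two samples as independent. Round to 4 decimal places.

First, p̂₁ = 13/91 = 0.1429; p̂₂ = 387/483 = 0.8012.
The two standard errors are √(0.1429×0.8571/91) = 0.03669 and √(0.8012×0.1988/483) = 0.01816.
Because the samples are independent, SE_diff = √(0.03669² + 0.01816²) = 0.04094.

0.0409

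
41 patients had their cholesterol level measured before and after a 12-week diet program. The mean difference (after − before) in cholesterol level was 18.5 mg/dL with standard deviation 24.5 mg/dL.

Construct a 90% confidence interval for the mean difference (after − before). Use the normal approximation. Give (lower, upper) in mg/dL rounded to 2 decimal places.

Paired design: SE = s_d/√n = 24.5/√41 = 3.8263.
z* = 1.645; margin of error = 1.645 × 3.8263 = 6.2943.
18.5 ± 6.2943 → (12.21, 24.79).

(12.21, 24.79)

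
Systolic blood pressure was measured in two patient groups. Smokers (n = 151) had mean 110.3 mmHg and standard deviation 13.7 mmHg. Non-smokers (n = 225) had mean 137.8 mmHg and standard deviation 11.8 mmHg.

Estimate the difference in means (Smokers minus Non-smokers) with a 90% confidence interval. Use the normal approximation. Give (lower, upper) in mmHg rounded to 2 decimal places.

(-29.74, -25.26)

Standard errors of each mean: 13.7/√151 = 1.1149 and 11.8/√225 = 0.7867.
SE(x̄₁ − x̄₂) = √(1.1149² + 0.7867²) = 1.3645 for independent samples with unequal variances.
With z* = 1.645, the margin is 1.645 × 1.3645 = 2.2446.
x̄₁ − x̄₂ = 110.3 − 137.8 = -27.5000; the interval is -27.5000 ± 2.2446 = (-29.74, -25.26).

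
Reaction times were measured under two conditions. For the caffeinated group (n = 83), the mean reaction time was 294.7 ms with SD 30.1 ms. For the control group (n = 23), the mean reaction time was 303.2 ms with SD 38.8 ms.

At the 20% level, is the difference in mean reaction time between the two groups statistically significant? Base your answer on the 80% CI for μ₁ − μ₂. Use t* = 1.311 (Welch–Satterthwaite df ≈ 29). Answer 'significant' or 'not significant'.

Per-group SEs: s₁/√n₁ = 30.1/√83 = 3.3039, s₂/√n₂ = 38.8/√23 = 8.0904.
Unpooled SE of the difference: √(10.91575521 + 65.45457216) = 8.7390.
Margin of error = t* · SE = 1.311 × 8.7390 = 11.4568.
x̄₁ − x̄₂ = 294.7 − 303.2 = -8.5000.
CI: -8.5000 ± 11.4568 = (-19.9568, 2.9568).
The interval (-19.9568, 2.9568) contains 0, so the difference is not significant.

not significant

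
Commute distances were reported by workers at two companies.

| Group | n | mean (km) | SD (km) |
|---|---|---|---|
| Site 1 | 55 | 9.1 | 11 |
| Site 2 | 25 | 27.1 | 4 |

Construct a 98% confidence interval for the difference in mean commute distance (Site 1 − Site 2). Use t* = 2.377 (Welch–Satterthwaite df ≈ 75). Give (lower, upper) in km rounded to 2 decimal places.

Standard errors of each mean: 11/√55 = 1.4832 and 4/√25 = 0.8000.
SE(x̄₁ − x̄₂) = √(1.4832² + 0.8000²) = 1.6852 for independent samples with unequal variances.
With t* = 2.377, the margin is 2.377 × 1.6852 = 4.0057.
x̄₁ − x̄₂ = 9.1 − 27.1 = -18.0000; the interval is -18.0000 ± 4.0057 = (-22.01, -13.99).

(-22.01, -13.99)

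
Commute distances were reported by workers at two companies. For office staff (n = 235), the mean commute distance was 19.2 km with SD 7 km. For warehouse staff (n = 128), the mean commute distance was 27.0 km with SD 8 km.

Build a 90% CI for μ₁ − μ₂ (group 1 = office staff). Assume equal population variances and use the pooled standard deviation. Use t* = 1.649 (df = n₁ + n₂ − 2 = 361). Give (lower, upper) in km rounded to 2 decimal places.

s_p = √[((n₁−1)s₁² + (n₂−1)s₂²)/(n₁+n₂−2)] = √[(234·7² + 127·8²)/361] = 7.3673.
SE = 7.3673·√(1/235 + 1/128) = 0.8093.
With t* = 1.649, margin = 1.649 × 0.8093 = 1.3345.
x̄₁ − x̄₂ = 19.2 − 27.0 = -7.8000; interval -7.8000 ± 1.3345 = (-9.13, -6.47).

(-9.13, -6.47)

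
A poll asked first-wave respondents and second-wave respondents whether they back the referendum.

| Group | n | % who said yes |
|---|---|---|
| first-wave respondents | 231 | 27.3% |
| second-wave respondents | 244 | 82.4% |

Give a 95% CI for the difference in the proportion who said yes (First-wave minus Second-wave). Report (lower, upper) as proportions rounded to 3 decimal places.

SE₁ = √(p̂₁(1−p̂₁)/n₁) = √(0.2730·0.7270/231) = 0.02931; SE₂ = √(0.8240·0.1760/244) = 0.02438.
Independent samples: SE of the difference = √(SE₁² + SE₂²) = √(0.0008590761 + 0.0005943844) = 0.03812.
z* for 95% confidence is 1.960, so the margin of error is 1.960 × 0.03812 = 0.07472.
Point estimate p̂₁ − p̂₂ = 0.2730 − 0.8240 = -0.5510.
-0.5510 ± 0.07472 → (-0.626, -0.476).

(-0.626, -0.476)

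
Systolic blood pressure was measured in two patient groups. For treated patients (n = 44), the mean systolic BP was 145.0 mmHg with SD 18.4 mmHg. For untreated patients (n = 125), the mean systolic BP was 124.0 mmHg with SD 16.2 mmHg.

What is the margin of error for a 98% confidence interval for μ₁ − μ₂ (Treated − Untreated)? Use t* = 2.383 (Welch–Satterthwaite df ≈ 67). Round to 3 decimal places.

Per-group SEs: s₁/√n₁ = 18.4/√44 = 2.7739, s₂/√n₂ = 16.2/√125 = 1.4490.
Unpooled SE of the difference: √(7.69452121 + 2.099601) = 3.1296.
Margin of error = t* · SE = 2.383 × 3.1296 = 7.4578.

7.458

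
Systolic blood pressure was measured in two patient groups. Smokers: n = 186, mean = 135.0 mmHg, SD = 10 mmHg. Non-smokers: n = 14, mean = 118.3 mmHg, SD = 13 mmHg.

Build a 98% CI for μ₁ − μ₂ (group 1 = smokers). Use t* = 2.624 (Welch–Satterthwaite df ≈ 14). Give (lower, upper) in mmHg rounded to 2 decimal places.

(7.38, 26.02)

Per-group SEs: s₁/√n₁ = 10/√186 = 0.7332, s₂/√n₂ = 13/√14 = 3.4744.
Unpooled SE of the difference: √(0.53758224 + 12.07145536) = 3.5509.
Margin of error = t* · SE = 2.624 × 3.5509 = 9.3176.
x̄₁ − x̄₂ = 135.0 − 118.3 = 16.7000.
CI: 16.7000 ± 9.3176 = (7.38, 26.02).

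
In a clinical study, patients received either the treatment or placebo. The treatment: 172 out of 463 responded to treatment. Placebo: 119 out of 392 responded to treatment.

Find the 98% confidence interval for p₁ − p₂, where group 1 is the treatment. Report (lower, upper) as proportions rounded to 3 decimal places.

First, p̂₁ = 172/463 = 0.3715; p̂₂ = 119/392 = 0.3036.
The two standard errors are √(0.3715×0.6285/463) = 0.02246 and √(0.3036×0.6964/392) = 0.02322.
Because the samples are independent, SE_diff = √(0.02246² + 0.02322²) = 0.03231.
Using z* = 2.326 for 98%, ME = 2.326 × 0.03231 = 0.07515.
p̂₁ − p̂₂ = 0.0679; interval 0.0679 ± 0.07515 gives (-0.007, 0.143).

(-0.007, 0.143)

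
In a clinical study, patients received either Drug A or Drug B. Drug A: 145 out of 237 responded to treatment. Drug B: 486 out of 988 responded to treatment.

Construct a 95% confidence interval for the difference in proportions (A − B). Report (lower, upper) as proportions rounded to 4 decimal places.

p̂₁ = 145/237 = 0.6118 and p̂₂ = 486/988 = 0.4919.
SE₁ = √(p̂₁(1−p̂₁)/n₁) = √(0.6118·0.3882/237) = 0.03166; SE₂ = √(0.4919·0.5081/988) = 0.01591.
Independent samples: SE of the difference = √(SE₁² + SE₂²) = √(0.0010023556 + 0.0002531281) = 0.03543.
z* for 95% confidence is 1.960, so the margin of error is 1.960 × 0.03543 = 0.06944.
Point estimate p̂₁ − p̂₂ = 0.6118 − 0.4919 = 0.1199.
0.1199 ± 0.06944 → (0.0505, 0.1893).

(0.0505, 0.1893)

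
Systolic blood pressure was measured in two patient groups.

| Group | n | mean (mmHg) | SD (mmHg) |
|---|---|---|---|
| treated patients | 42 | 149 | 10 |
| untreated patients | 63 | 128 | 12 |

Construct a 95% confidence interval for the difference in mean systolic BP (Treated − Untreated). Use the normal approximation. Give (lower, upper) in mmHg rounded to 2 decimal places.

SE₁ = s₁/√n₁ = 10/√42 = 1.5430; SE₂ = 12/√63 = 1.5119.
Independent samples, unequal variances: SE_diff = √(SE₁² + SE₂²) = √(2.380849 + 2.28584161) = 2.1603.
z* = 1.960, so margin of error = 1.960 × 2.1603 = 4.2342.
Difference in means = 149 − 128 = 21.0000.
21.0000 ± 4.2342 → (16.77, 25.23).

(16.77, 25.23)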